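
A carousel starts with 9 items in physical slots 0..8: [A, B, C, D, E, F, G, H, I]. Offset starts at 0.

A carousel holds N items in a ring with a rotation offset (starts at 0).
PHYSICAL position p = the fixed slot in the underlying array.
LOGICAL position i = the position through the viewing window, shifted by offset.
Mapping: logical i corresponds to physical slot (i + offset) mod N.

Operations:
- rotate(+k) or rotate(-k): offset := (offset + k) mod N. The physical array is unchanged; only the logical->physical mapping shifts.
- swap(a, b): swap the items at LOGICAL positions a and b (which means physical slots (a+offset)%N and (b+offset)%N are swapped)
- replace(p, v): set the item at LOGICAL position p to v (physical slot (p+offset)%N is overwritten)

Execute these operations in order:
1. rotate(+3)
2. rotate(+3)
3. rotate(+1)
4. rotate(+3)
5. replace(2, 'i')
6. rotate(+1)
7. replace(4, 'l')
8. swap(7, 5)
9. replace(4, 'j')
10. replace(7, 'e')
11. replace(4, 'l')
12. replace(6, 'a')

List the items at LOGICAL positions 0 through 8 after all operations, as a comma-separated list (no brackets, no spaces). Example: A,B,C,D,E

Answer: C,i,E,F,l,A,a,e,B

Derivation:
After op 1 (rotate(+3)): offset=3, physical=[A,B,C,D,E,F,G,H,I], logical=[D,E,F,G,H,I,A,B,C]
After op 2 (rotate(+3)): offset=6, physical=[A,B,C,D,E,F,G,H,I], logical=[G,H,I,A,B,C,D,E,F]
After op 3 (rotate(+1)): offset=7, physical=[A,B,C,D,E,F,G,H,I], logical=[H,I,A,B,C,D,E,F,G]
After op 4 (rotate(+3)): offset=1, physical=[A,B,C,D,E,F,G,H,I], logical=[B,C,D,E,F,G,H,I,A]
After op 5 (replace(2, 'i')): offset=1, physical=[A,B,C,i,E,F,G,H,I], logical=[B,C,i,E,F,G,H,I,A]
After op 6 (rotate(+1)): offset=2, physical=[A,B,C,i,E,F,G,H,I], logical=[C,i,E,F,G,H,I,A,B]
After op 7 (replace(4, 'l')): offset=2, physical=[A,B,C,i,E,F,l,H,I], logical=[C,i,E,F,l,H,I,A,B]
After op 8 (swap(7, 5)): offset=2, physical=[H,B,C,i,E,F,l,A,I], logical=[C,i,E,F,l,A,I,H,B]
After op 9 (replace(4, 'j')): offset=2, physical=[H,B,C,i,E,F,j,A,I], logical=[C,i,E,F,j,A,I,H,B]
After op 10 (replace(7, 'e')): offset=2, physical=[e,B,C,i,E,F,j,A,I], logical=[C,i,E,F,j,A,I,e,B]
After op 11 (replace(4, 'l')): offset=2, physical=[e,B,C,i,E,F,l,A,I], logical=[C,i,E,F,l,A,I,e,B]
After op 12 (replace(6, 'a')): offset=2, physical=[e,B,C,i,E,F,l,A,a], logical=[C,i,E,F,l,A,a,e,B]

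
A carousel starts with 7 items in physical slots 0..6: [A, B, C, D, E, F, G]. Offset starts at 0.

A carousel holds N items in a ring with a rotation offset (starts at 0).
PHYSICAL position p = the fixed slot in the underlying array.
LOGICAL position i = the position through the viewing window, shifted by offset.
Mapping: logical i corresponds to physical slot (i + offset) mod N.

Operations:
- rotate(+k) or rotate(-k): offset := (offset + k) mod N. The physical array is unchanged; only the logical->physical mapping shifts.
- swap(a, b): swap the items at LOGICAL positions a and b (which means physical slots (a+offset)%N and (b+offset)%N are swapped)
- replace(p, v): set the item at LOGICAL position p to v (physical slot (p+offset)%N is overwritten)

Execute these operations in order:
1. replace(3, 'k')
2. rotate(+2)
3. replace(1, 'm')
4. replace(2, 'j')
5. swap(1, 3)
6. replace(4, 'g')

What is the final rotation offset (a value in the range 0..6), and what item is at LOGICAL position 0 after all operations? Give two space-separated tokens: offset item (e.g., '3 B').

After op 1 (replace(3, 'k')): offset=0, physical=[A,B,C,k,E,F,G], logical=[A,B,C,k,E,F,G]
After op 2 (rotate(+2)): offset=2, physical=[A,B,C,k,E,F,G], logical=[C,k,E,F,G,A,B]
After op 3 (replace(1, 'm')): offset=2, physical=[A,B,C,m,E,F,G], logical=[C,m,E,F,G,A,B]
After op 4 (replace(2, 'j')): offset=2, physical=[A,B,C,m,j,F,G], logical=[C,m,j,F,G,A,B]
After op 5 (swap(1, 3)): offset=2, physical=[A,B,C,F,j,m,G], logical=[C,F,j,m,G,A,B]
After op 6 (replace(4, 'g')): offset=2, physical=[A,B,C,F,j,m,g], logical=[C,F,j,m,g,A,B]

Answer: 2 C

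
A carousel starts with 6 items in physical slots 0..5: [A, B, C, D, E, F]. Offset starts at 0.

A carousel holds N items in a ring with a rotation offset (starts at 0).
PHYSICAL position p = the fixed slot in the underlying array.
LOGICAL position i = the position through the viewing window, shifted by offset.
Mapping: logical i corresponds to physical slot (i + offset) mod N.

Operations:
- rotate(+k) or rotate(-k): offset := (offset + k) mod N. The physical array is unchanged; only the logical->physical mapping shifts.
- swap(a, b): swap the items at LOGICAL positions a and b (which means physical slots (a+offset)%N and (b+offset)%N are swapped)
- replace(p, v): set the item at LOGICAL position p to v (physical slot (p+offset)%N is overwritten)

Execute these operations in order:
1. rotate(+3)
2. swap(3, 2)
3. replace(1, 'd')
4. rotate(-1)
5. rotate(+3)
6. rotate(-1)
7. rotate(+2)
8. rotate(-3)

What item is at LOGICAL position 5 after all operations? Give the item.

Answer: C

Derivation:
After op 1 (rotate(+3)): offset=3, physical=[A,B,C,D,E,F], logical=[D,E,F,A,B,C]
After op 2 (swap(3, 2)): offset=3, physical=[F,B,C,D,E,A], logical=[D,E,A,F,B,C]
After op 3 (replace(1, 'd')): offset=3, physical=[F,B,C,D,d,A], logical=[D,d,A,F,B,C]
After op 4 (rotate(-1)): offset=2, physical=[F,B,C,D,d,A], logical=[C,D,d,A,F,B]
After op 5 (rotate(+3)): offset=5, physical=[F,B,C,D,d,A], logical=[A,F,B,C,D,d]
After op 6 (rotate(-1)): offset=4, physical=[F,B,C,D,d,A], logical=[d,A,F,B,C,D]
After op 7 (rotate(+2)): offset=0, physical=[F,B,C,D,d,A], logical=[F,B,C,D,d,A]
After op 8 (rotate(-3)): offset=3, physical=[F,B,C,D,d,A], logical=[D,d,A,F,B,C]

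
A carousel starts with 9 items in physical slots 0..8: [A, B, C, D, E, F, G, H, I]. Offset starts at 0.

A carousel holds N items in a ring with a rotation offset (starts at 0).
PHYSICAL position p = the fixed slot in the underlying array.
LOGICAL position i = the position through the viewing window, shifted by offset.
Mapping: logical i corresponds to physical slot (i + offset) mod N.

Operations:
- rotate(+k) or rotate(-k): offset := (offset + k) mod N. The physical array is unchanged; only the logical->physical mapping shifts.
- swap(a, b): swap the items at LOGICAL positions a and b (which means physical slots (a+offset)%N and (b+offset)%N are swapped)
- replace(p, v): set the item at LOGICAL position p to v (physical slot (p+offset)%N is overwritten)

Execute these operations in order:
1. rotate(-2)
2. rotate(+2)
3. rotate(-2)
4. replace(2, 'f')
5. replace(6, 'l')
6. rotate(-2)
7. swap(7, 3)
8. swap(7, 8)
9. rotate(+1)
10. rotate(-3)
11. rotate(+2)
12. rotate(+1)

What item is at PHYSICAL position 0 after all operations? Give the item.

After op 1 (rotate(-2)): offset=7, physical=[A,B,C,D,E,F,G,H,I], logical=[H,I,A,B,C,D,E,F,G]
After op 2 (rotate(+2)): offset=0, physical=[A,B,C,D,E,F,G,H,I], logical=[A,B,C,D,E,F,G,H,I]
After op 3 (rotate(-2)): offset=7, physical=[A,B,C,D,E,F,G,H,I], logical=[H,I,A,B,C,D,E,F,G]
After op 4 (replace(2, 'f')): offset=7, physical=[f,B,C,D,E,F,G,H,I], logical=[H,I,f,B,C,D,E,F,G]
After op 5 (replace(6, 'l')): offset=7, physical=[f,B,C,D,l,F,G,H,I], logical=[H,I,f,B,C,D,l,F,G]
After op 6 (rotate(-2)): offset=5, physical=[f,B,C,D,l,F,G,H,I], logical=[F,G,H,I,f,B,C,D,l]
After op 7 (swap(7, 3)): offset=5, physical=[f,B,C,I,l,F,G,H,D], logical=[F,G,H,D,f,B,C,I,l]
After op 8 (swap(7, 8)): offset=5, physical=[f,B,C,l,I,F,G,H,D], logical=[F,G,H,D,f,B,C,l,I]
After op 9 (rotate(+1)): offset=6, physical=[f,B,C,l,I,F,G,H,D], logical=[G,H,D,f,B,C,l,I,F]
After op 10 (rotate(-3)): offset=3, physical=[f,B,C,l,I,F,G,H,D], logical=[l,I,F,G,H,D,f,B,C]
After op 11 (rotate(+2)): offset=5, physical=[f,B,C,l,I,F,G,H,D], logical=[F,G,H,D,f,B,C,l,I]
After op 12 (rotate(+1)): offset=6, physical=[f,B,C,l,I,F,G,H,D], logical=[G,H,D,f,B,C,l,I,F]

Answer: f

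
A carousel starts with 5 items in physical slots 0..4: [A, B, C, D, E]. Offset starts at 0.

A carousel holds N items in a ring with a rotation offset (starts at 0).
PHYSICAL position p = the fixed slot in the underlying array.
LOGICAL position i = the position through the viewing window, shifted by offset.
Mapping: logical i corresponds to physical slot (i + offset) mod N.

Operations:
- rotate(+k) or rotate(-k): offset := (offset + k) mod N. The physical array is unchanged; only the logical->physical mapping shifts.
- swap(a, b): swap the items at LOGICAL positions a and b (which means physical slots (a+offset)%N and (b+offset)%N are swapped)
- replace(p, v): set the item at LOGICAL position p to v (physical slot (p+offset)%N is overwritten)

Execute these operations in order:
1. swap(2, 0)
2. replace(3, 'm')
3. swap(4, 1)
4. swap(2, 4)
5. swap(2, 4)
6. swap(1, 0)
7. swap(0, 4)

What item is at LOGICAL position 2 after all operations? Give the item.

Answer: A

Derivation:
After op 1 (swap(2, 0)): offset=0, physical=[C,B,A,D,E], logical=[C,B,A,D,E]
After op 2 (replace(3, 'm')): offset=0, physical=[C,B,A,m,E], logical=[C,B,A,m,E]
After op 3 (swap(4, 1)): offset=0, physical=[C,E,A,m,B], logical=[C,E,A,m,B]
After op 4 (swap(2, 4)): offset=0, physical=[C,E,B,m,A], logical=[C,E,B,m,A]
After op 5 (swap(2, 4)): offset=0, physical=[C,E,A,m,B], logical=[C,E,A,m,B]
After op 6 (swap(1, 0)): offset=0, physical=[E,C,A,m,B], logical=[E,C,A,m,B]
After op 7 (swap(0, 4)): offset=0, physical=[B,C,A,m,E], logical=[B,C,A,m,E]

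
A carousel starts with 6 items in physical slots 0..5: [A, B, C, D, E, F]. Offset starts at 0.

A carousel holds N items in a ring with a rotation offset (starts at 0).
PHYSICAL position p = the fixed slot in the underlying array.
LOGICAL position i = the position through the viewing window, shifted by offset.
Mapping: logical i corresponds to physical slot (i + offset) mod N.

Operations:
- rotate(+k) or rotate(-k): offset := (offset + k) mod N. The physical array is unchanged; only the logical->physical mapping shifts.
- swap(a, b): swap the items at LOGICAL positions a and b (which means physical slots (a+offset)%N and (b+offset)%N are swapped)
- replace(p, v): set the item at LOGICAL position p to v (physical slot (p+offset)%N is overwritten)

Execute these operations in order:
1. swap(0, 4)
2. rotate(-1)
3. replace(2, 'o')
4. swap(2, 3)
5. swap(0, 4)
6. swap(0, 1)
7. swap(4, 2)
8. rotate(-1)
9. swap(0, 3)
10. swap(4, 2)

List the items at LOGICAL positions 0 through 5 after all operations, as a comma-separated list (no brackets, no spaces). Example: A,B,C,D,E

Answer: F,E,o,A,D,C

Derivation:
After op 1 (swap(0, 4)): offset=0, physical=[E,B,C,D,A,F], logical=[E,B,C,D,A,F]
After op 2 (rotate(-1)): offset=5, physical=[E,B,C,D,A,F], logical=[F,E,B,C,D,A]
After op 3 (replace(2, 'o')): offset=5, physical=[E,o,C,D,A,F], logical=[F,E,o,C,D,A]
After op 4 (swap(2, 3)): offset=5, physical=[E,C,o,D,A,F], logical=[F,E,C,o,D,A]
After op 5 (swap(0, 4)): offset=5, physical=[E,C,o,F,A,D], logical=[D,E,C,o,F,A]
After op 6 (swap(0, 1)): offset=5, physical=[D,C,o,F,A,E], logical=[E,D,C,o,F,A]
After op 7 (swap(4, 2)): offset=5, physical=[D,F,o,C,A,E], logical=[E,D,F,o,C,A]
After op 8 (rotate(-1)): offset=4, physical=[D,F,o,C,A,E], logical=[A,E,D,F,o,C]
After op 9 (swap(0, 3)): offset=4, physical=[D,A,o,C,F,E], logical=[F,E,D,A,o,C]
After op 10 (swap(4, 2)): offset=4, physical=[o,A,D,C,F,E], logical=[F,E,o,A,D,C]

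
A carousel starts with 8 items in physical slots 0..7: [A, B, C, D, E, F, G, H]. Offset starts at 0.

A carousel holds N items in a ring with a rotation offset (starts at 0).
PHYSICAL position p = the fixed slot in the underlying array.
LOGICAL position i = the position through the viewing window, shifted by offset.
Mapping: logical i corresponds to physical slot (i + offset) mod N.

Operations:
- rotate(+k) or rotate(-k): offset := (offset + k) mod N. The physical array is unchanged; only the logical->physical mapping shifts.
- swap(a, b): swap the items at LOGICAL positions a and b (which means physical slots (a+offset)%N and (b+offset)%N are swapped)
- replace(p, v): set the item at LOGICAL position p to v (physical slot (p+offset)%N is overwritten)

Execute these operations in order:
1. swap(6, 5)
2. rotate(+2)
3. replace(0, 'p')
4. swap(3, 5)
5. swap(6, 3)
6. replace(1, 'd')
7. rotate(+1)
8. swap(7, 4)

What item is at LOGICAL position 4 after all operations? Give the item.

Answer: p

Derivation:
After op 1 (swap(6, 5)): offset=0, physical=[A,B,C,D,E,G,F,H], logical=[A,B,C,D,E,G,F,H]
After op 2 (rotate(+2)): offset=2, physical=[A,B,C,D,E,G,F,H], logical=[C,D,E,G,F,H,A,B]
After op 3 (replace(0, 'p')): offset=2, physical=[A,B,p,D,E,G,F,H], logical=[p,D,E,G,F,H,A,B]
After op 4 (swap(3, 5)): offset=2, physical=[A,B,p,D,E,H,F,G], logical=[p,D,E,H,F,G,A,B]
After op 5 (swap(6, 3)): offset=2, physical=[H,B,p,D,E,A,F,G], logical=[p,D,E,A,F,G,H,B]
After op 6 (replace(1, 'd')): offset=2, physical=[H,B,p,d,E,A,F,G], logical=[p,d,E,A,F,G,H,B]
After op 7 (rotate(+1)): offset=3, physical=[H,B,p,d,E,A,F,G], logical=[d,E,A,F,G,H,B,p]
After op 8 (swap(7, 4)): offset=3, physical=[H,B,G,d,E,A,F,p], logical=[d,E,A,F,p,H,B,G]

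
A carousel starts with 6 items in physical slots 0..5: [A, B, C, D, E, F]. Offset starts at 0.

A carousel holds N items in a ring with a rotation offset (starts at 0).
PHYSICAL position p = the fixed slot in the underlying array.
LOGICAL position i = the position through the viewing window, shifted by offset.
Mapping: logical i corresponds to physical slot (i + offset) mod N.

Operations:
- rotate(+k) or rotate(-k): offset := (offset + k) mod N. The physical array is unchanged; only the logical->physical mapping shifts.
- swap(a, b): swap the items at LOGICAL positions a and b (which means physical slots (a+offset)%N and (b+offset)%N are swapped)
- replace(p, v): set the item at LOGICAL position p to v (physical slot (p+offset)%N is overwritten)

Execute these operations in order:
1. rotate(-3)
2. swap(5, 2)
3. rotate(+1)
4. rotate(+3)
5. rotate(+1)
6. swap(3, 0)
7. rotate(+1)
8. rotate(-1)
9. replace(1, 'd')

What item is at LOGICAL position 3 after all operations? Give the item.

Answer: F

Derivation:
After op 1 (rotate(-3)): offset=3, physical=[A,B,C,D,E,F], logical=[D,E,F,A,B,C]
After op 2 (swap(5, 2)): offset=3, physical=[A,B,F,D,E,C], logical=[D,E,C,A,B,F]
After op 3 (rotate(+1)): offset=4, physical=[A,B,F,D,E,C], logical=[E,C,A,B,F,D]
After op 4 (rotate(+3)): offset=1, physical=[A,B,F,D,E,C], logical=[B,F,D,E,C,A]
After op 5 (rotate(+1)): offset=2, physical=[A,B,F,D,E,C], logical=[F,D,E,C,A,B]
After op 6 (swap(3, 0)): offset=2, physical=[A,B,C,D,E,F], logical=[C,D,E,F,A,B]
After op 7 (rotate(+1)): offset=3, physical=[A,B,C,D,E,F], logical=[D,E,F,A,B,C]
After op 8 (rotate(-1)): offset=2, physical=[A,B,C,D,E,F], logical=[C,D,E,F,A,B]
After op 9 (replace(1, 'd')): offset=2, physical=[A,B,C,d,E,F], logical=[C,d,E,F,A,B]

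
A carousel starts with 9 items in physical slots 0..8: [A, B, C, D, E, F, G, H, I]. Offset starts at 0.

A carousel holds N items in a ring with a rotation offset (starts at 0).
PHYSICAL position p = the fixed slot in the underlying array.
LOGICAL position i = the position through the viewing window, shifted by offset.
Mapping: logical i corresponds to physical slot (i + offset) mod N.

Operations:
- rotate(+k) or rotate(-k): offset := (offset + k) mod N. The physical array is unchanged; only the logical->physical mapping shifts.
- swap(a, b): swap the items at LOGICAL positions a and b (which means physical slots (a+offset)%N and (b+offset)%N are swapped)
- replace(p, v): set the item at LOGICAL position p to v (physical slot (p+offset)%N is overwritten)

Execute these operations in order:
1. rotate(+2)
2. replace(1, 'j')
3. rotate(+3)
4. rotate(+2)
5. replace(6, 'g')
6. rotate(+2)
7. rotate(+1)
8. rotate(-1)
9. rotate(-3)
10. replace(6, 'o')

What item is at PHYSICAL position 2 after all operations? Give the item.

Answer: C

Derivation:
After op 1 (rotate(+2)): offset=2, physical=[A,B,C,D,E,F,G,H,I], logical=[C,D,E,F,G,H,I,A,B]
After op 2 (replace(1, 'j')): offset=2, physical=[A,B,C,j,E,F,G,H,I], logical=[C,j,E,F,G,H,I,A,B]
After op 3 (rotate(+3)): offset=5, physical=[A,B,C,j,E,F,G,H,I], logical=[F,G,H,I,A,B,C,j,E]
After op 4 (rotate(+2)): offset=7, physical=[A,B,C,j,E,F,G,H,I], logical=[H,I,A,B,C,j,E,F,G]
After op 5 (replace(6, 'g')): offset=7, physical=[A,B,C,j,g,F,G,H,I], logical=[H,I,A,B,C,j,g,F,G]
After op 6 (rotate(+2)): offset=0, physical=[A,B,C,j,g,F,G,H,I], logical=[A,B,C,j,g,F,G,H,I]
After op 7 (rotate(+1)): offset=1, physical=[A,B,C,j,g,F,G,H,I], logical=[B,C,j,g,F,G,H,I,A]
After op 8 (rotate(-1)): offset=0, physical=[A,B,C,j,g,F,G,H,I], logical=[A,B,C,j,g,F,G,H,I]
After op 9 (rotate(-3)): offset=6, physical=[A,B,C,j,g,F,G,H,I], logical=[G,H,I,A,B,C,j,g,F]
After op 10 (replace(6, 'o')): offset=6, physical=[A,B,C,o,g,F,G,H,I], logical=[G,H,I,A,B,C,o,g,F]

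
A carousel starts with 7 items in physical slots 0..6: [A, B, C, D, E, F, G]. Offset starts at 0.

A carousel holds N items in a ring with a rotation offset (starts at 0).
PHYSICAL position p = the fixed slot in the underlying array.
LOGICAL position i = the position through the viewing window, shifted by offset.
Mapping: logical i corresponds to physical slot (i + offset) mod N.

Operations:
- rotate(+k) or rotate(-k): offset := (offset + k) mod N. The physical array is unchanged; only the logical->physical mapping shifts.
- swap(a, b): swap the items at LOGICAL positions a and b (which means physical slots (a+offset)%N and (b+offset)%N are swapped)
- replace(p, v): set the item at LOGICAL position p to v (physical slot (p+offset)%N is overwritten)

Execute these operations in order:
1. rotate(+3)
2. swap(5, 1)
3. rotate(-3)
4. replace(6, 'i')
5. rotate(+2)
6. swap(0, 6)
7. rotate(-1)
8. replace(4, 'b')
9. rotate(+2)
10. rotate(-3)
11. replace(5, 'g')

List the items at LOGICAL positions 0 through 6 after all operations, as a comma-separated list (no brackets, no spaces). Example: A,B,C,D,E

Answer: A,C,E,D,B,g,i

Derivation:
After op 1 (rotate(+3)): offset=3, physical=[A,B,C,D,E,F,G], logical=[D,E,F,G,A,B,C]
After op 2 (swap(5, 1)): offset=3, physical=[A,E,C,D,B,F,G], logical=[D,B,F,G,A,E,C]
After op 3 (rotate(-3)): offset=0, physical=[A,E,C,D,B,F,G], logical=[A,E,C,D,B,F,G]
After op 4 (replace(6, 'i')): offset=0, physical=[A,E,C,D,B,F,i], logical=[A,E,C,D,B,F,i]
After op 5 (rotate(+2)): offset=2, physical=[A,E,C,D,B,F,i], logical=[C,D,B,F,i,A,E]
After op 6 (swap(0, 6)): offset=2, physical=[A,C,E,D,B,F,i], logical=[E,D,B,F,i,A,C]
After op 7 (rotate(-1)): offset=1, physical=[A,C,E,D,B,F,i], logical=[C,E,D,B,F,i,A]
After op 8 (replace(4, 'b')): offset=1, physical=[A,C,E,D,B,b,i], logical=[C,E,D,B,b,i,A]
After op 9 (rotate(+2)): offset=3, physical=[A,C,E,D,B,b,i], logical=[D,B,b,i,A,C,E]
After op 10 (rotate(-3)): offset=0, physical=[A,C,E,D,B,b,i], logical=[A,C,E,D,B,b,i]
After op 11 (replace(5, 'g')): offset=0, physical=[A,C,E,D,B,g,i], logical=[A,C,E,D,B,g,i]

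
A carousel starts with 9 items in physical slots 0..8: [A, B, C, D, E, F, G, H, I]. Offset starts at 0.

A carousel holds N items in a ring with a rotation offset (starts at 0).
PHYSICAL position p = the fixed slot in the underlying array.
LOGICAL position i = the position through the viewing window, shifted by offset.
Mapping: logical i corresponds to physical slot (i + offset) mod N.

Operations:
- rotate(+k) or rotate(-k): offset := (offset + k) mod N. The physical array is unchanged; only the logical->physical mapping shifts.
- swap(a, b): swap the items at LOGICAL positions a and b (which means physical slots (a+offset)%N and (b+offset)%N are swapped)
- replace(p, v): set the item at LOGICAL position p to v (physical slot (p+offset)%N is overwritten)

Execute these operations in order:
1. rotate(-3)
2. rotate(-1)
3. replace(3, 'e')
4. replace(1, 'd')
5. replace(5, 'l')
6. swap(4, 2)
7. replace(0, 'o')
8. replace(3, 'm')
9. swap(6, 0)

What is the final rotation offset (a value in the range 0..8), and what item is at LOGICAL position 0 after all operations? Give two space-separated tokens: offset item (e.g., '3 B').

Answer: 5 C

Derivation:
After op 1 (rotate(-3)): offset=6, physical=[A,B,C,D,E,F,G,H,I], logical=[G,H,I,A,B,C,D,E,F]
After op 2 (rotate(-1)): offset=5, physical=[A,B,C,D,E,F,G,H,I], logical=[F,G,H,I,A,B,C,D,E]
After op 3 (replace(3, 'e')): offset=5, physical=[A,B,C,D,E,F,G,H,e], logical=[F,G,H,e,A,B,C,D,E]
After op 4 (replace(1, 'd')): offset=5, physical=[A,B,C,D,E,F,d,H,e], logical=[F,d,H,e,A,B,C,D,E]
After op 5 (replace(5, 'l')): offset=5, physical=[A,l,C,D,E,F,d,H,e], logical=[F,d,H,e,A,l,C,D,E]
After op 6 (swap(4, 2)): offset=5, physical=[H,l,C,D,E,F,d,A,e], logical=[F,d,A,e,H,l,C,D,E]
After op 7 (replace(0, 'o')): offset=5, physical=[H,l,C,D,E,o,d,A,e], logical=[o,d,A,e,H,l,C,D,E]
After op 8 (replace(3, 'm')): offset=5, physical=[H,l,C,D,E,o,d,A,m], logical=[o,d,A,m,H,l,C,D,E]
After op 9 (swap(6, 0)): offset=5, physical=[H,l,o,D,E,C,d,A,m], logical=[C,d,A,m,H,l,o,D,E]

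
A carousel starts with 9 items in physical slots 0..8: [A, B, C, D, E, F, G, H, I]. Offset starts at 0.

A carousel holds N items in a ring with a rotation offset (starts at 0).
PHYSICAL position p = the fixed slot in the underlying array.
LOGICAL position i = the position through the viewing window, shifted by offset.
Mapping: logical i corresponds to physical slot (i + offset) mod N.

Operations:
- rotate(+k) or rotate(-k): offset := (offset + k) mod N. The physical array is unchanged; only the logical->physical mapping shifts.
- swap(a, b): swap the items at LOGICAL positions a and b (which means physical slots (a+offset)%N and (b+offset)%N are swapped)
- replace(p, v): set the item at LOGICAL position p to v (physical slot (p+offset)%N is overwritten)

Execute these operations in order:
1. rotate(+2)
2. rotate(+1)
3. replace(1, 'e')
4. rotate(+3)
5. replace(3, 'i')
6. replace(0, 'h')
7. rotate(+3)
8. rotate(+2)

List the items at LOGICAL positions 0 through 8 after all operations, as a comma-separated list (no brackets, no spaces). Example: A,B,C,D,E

After op 1 (rotate(+2)): offset=2, physical=[A,B,C,D,E,F,G,H,I], logical=[C,D,E,F,G,H,I,A,B]
After op 2 (rotate(+1)): offset=3, physical=[A,B,C,D,E,F,G,H,I], logical=[D,E,F,G,H,I,A,B,C]
After op 3 (replace(1, 'e')): offset=3, physical=[A,B,C,D,e,F,G,H,I], logical=[D,e,F,G,H,I,A,B,C]
After op 4 (rotate(+3)): offset=6, physical=[A,B,C,D,e,F,G,H,I], logical=[G,H,I,A,B,C,D,e,F]
After op 5 (replace(3, 'i')): offset=6, physical=[i,B,C,D,e,F,G,H,I], logical=[G,H,I,i,B,C,D,e,F]
After op 6 (replace(0, 'h')): offset=6, physical=[i,B,C,D,e,F,h,H,I], logical=[h,H,I,i,B,C,D,e,F]
After op 7 (rotate(+3)): offset=0, physical=[i,B,C,D,e,F,h,H,I], logical=[i,B,C,D,e,F,h,H,I]
After op 8 (rotate(+2)): offset=2, physical=[i,B,C,D,e,F,h,H,I], logical=[C,D,e,F,h,H,I,i,B]

Answer: C,D,e,F,h,H,I,i,B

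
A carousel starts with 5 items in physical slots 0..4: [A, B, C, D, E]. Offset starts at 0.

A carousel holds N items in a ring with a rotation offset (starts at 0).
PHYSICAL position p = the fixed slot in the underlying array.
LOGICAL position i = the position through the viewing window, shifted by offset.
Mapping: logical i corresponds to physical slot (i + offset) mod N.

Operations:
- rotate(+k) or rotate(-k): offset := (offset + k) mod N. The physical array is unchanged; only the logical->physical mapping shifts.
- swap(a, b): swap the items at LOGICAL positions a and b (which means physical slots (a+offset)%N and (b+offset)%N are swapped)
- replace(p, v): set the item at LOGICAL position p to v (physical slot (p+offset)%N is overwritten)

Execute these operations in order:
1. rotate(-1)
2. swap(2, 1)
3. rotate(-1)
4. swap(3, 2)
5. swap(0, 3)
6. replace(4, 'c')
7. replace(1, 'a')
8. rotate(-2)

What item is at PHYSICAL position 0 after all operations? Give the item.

Answer: A

Derivation:
After op 1 (rotate(-1)): offset=4, physical=[A,B,C,D,E], logical=[E,A,B,C,D]
After op 2 (swap(2, 1)): offset=4, physical=[B,A,C,D,E], logical=[E,B,A,C,D]
After op 3 (rotate(-1)): offset=3, physical=[B,A,C,D,E], logical=[D,E,B,A,C]
After op 4 (swap(3, 2)): offset=3, physical=[A,B,C,D,E], logical=[D,E,A,B,C]
After op 5 (swap(0, 3)): offset=3, physical=[A,D,C,B,E], logical=[B,E,A,D,C]
After op 6 (replace(4, 'c')): offset=3, physical=[A,D,c,B,E], logical=[B,E,A,D,c]
After op 7 (replace(1, 'a')): offset=3, physical=[A,D,c,B,a], logical=[B,a,A,D,c]
After op 8 (rotate(-2)): offset=1, physical=[A,D,c,B,a], logical=[D,c,B,a,A]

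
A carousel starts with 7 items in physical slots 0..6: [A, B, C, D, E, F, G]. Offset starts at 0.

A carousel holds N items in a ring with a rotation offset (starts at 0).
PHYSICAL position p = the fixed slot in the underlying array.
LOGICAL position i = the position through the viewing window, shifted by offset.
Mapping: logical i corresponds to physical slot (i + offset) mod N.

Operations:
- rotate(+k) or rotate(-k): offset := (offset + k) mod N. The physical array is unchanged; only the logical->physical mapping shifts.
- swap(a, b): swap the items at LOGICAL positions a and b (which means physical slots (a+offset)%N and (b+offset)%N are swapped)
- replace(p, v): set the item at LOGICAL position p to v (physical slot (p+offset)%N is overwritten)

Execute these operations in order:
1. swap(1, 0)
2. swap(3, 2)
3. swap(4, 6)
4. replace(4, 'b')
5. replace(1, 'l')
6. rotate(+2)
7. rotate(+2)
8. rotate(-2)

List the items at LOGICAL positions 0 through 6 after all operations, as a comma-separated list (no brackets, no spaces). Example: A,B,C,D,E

Answer: D,C,b,F,E,B,l

Derivation:
After op 1 (swap(1, 0)): offset=0, physical=[B,A,C,D,E,F,G], logical=[B,A,C,D,E,F,G]
After op 2 (swap(3, 2)): offset=0, physical=[B,A,D,C,E,F,G], logical=[B,A,D,C,E,F,G]
After op 3 (swap(4, 6)): offset=0, physical=[B,A,D,C,G,F,E], logical=[B,A,D,C,G,F,E]
After op 4 (replace(4, 'b')): offset=0, physical=[B,A,D,C,b,F,E], logical=[B,A,D,C,b,F,E]
After op 5 (replace(1, 'l')): offset=0, physical=[B,l,D,C,b,F,E], logical=[B,l,D,C,b,F,E]
After op 6 (rotate(+2)): offset=2, physical=[B,l,D,C,b,F,E], logical=[D,C,b,F,E,B,l]
After op 7 (rotate(+2)): offset=4, physical=[B,l,D,C,b,F,E], logical=[b,F,E,B,l,D,C]
After op 8 (rotate(-2)): offset=2, physical=[B,l,D,C,b,F,E], logical=[D,C,b,F,E,B,l]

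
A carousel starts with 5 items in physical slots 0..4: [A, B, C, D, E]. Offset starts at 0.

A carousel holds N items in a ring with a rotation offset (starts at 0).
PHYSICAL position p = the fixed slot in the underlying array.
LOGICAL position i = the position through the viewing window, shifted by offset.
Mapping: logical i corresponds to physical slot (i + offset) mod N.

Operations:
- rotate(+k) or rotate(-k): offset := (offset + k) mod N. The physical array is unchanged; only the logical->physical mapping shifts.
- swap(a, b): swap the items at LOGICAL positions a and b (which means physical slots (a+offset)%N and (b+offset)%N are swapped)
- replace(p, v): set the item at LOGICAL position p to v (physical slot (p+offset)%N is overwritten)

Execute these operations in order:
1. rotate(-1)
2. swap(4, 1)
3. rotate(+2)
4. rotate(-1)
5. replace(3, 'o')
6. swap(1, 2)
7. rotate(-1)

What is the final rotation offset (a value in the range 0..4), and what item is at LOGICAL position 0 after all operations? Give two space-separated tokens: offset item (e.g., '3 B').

After op 1 (rotate(-1)): offset=4, physical=[A,B,C,D,E], logical=[E,A,B,C,D]
After op 2 (swap(4, 1)): offset=4, physical=[D,B,C,A,E], logical=[E,D,B,C,A]
After op 3 (rotate(+2)): offset=1, physical=[D,B,C,A,E], logical=[B,C,A,E,D]
After op 4 (rotate(-1)): offset=0, physical=[D,B,C,A,E], logical=[D,B,C,A,E]
After op 5 (replace(3, 'o')): offset=0, physical=[D,B,C,o,E], logical=[D,B,C,o,E]
After op 6 (swap(1, 2)): offset=0, physical=[D,C,B,o,E], logical=[D,C,B,o,E]
After op 7 (rotate(-1)): offset=4, physical=[D,C,B,o,E], logical=[E,D,C,B,o]

Answer: 4 E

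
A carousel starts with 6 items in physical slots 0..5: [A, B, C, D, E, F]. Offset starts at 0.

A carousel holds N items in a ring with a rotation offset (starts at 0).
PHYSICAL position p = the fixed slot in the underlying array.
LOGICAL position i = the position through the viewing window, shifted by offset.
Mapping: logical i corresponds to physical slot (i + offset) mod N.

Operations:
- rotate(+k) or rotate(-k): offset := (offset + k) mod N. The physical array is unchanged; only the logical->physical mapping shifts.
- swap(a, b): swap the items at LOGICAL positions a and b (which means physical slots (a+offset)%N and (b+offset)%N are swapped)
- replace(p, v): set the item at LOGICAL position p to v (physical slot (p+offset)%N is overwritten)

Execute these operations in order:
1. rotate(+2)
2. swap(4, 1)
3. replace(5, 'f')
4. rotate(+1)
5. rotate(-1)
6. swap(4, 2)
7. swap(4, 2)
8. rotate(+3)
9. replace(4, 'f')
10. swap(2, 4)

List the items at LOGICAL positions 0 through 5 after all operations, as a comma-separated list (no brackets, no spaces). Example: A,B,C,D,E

After op 1 (rotate(+2)): offset=2, physical=[A,B,C,D,E,F], logical=[C,D,E,F,A,B]
After op 2 (swap(4, 1)): offset=2, physical=[D,B,C,A,E,F], logical=[C,A,E,F,D,B]
After op 3 (replace(5, 'f')): offset=2, physical=[D,f,C,A,E,F], logical=[C,A,E,F,D,f]
After op 4 (rotate(+1)): offset=3, physical=[D,f,C,A,E,F], logical=[A,E,F,D,f,C]
After op 5 (rotate(-1)): offset=2, physical=[D,f,C,A,E,F], logical=[C,A,E,F,D,f]
After op 6 (swap(4, 2)): offset=2, physical=[E,f,C,A,D,F], logical=[C,A,D,F,E,f]
After op 7 (swap(4, 2)): offset=2, physical=[D,f,C,A,E,F], logical=[C,A,E,F,D,f]
After op 8 (rotate(+3)): offset=5, physical=[D,f,C,A,E,F], logical=[F,D,f,C,A,E]
After op 9 (replace(4, 'f')): offset=5, physical=[D,f,C,f,E,F], logical=[F,D,f,C,f,E]
After op 10 (swap(2, 4)): offset=5, physical=[D,f,C,f,E,F], logical=[F,D,f,C,f,E]

Answer: F,D,f,C,f,E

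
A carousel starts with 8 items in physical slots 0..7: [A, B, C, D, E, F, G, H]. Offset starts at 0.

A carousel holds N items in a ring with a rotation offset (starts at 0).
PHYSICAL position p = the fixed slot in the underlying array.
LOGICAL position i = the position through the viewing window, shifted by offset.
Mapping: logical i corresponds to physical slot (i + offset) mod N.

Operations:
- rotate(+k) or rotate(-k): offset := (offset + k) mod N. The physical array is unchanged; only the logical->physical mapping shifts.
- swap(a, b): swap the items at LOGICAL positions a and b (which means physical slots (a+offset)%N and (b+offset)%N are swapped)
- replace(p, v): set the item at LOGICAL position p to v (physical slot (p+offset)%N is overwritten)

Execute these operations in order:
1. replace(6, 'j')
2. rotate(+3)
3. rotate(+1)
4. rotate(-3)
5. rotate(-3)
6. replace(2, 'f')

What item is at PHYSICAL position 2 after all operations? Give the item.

Answer: C

Derivation:
After op 1 (replace(6, 'j')): offset=0, physical=[A,B,C,D,E,F,j,H], logical=[A,B,C,D,E,F,j,H]
After op 2 (rotate(+3)): offset=3, physical=[A,B,C,D,E,F,j,H], logical=[D,E,F,j,H,A,B,C]
After op 3 (rotate(+1)): offset=4, physical=[A,B,C,D,E,F,j,H], logical=[E,F,j,H,A,B,C,D]
After op 4 (rotate(-3)): offset=1, physical=[A,B,C,D,E,F,j,H], logical=[B,C,D,E,F,j,H,A]
After op 5 (rotate(-3)): offset=6, physical=[A,B,C,D,E,F,j,H], logical=[j,H,A,B,C,D,E,F]
After op 6 (replace(2, 'f')): offset=6, physical=[f,B,C,D,E,F,j,H], logical=[j,H,f,B,C,D,E,F]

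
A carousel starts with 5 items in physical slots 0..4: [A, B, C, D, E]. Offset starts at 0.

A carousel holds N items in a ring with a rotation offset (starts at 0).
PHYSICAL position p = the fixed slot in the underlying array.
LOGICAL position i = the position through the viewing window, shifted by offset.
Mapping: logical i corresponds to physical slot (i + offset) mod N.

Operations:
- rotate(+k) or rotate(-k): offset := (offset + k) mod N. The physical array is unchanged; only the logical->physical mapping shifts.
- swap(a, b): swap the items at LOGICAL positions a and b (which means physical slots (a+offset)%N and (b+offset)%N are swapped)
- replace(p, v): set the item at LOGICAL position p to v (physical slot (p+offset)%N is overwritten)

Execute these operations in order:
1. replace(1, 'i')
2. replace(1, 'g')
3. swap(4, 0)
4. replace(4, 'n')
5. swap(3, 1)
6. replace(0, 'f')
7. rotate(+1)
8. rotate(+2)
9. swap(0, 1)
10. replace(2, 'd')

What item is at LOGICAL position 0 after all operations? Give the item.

After op 1 (replace(1, 'i')): offset=0, physical=[A,i,C,D,E], logical=[A,i,C,D,E]
After op 2 (replace(1, 'g')): offset=0, physical=[A,g,C,D,E], logical=[A,g,C,D,E]
After op 3 (swap(4, 0)): offset=0, physical=[E,g,C,D,A], logical=[E,g,C,D,A]
After op 4 (replace(4, 'n')): offset=0, physical=[E,g,C,D,n], logical=[E,g,C,D,n]
After op 5 (swap(3, 1)): offset=0, physical=[E,D,C,g,n], logical=[E,D,C,g,n]
After op 6 (replace(0, 'f')): offset=0, physical=[f,D,C,g,n], logical=[f,D,C,g,n]
After op 7 (rotate(+1)): offset=1, physical=[f,D,C,g,n], logical=[D,C,g,n,f]
After op 8 (rotate(+2)): offset=3, physical=[f,D,C,g,n], logical=[g,n,f,D,C]
After op 9 (swap(0, 1)): offset=3, physical=[f,D,C,n,g], logical=[n,g,f,D,C]
After op 10 (replace(2, 'd')): offset=3, physical=[d,D,C,n,g], logical=[n,g,d,D,C]

Answer: n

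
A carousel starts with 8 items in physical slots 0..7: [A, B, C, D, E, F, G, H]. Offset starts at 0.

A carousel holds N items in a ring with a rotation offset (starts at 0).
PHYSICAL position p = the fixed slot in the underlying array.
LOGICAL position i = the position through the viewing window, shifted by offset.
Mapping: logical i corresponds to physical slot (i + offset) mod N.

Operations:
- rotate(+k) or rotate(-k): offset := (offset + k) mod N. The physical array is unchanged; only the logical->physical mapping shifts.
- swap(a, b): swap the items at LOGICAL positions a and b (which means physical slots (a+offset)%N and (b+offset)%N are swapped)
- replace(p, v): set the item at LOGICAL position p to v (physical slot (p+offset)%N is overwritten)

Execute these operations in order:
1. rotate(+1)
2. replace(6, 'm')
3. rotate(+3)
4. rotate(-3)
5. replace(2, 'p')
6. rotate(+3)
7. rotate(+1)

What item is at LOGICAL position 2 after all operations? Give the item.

Answer: m

Derivation:
After op 1 (rotate(+1)): offset=1, physical=[A,B,C,D,E,F,G,H], logical=[B,C,D,E,F,G,H,A]
After op 2 (replace(6, 'm')): offset=1, physical=[A,B,C,D,E,F,G,m], logical=[B,C,D,E,F,G,m,A]
After op 3 (rotate(+3)): offset=4, physical=[A,B,C,D,E,F,G,m], logical=[E,F,G,m,A,B,C,D]
After op 4 (rotate(-3)): offset=1, physical=[A,B,C,D,E,F,G,m], logical=[B,C,D,E,F,G,m,A]
After op 5 (replace(2, 'p')): offset=1, physical=[A,B,C,p,E,F,G,m], logical=[B,C,p,E,F,G,m,A]
After op 6 (rotate(+3)): offset=4, physical=[A,B,C,p,E,F,G,m], logical=[E,F,G,m,A,B,C,p]
After op 7 (rotate(+1)): offset=5, physical=[A,B,C,p,E,F,G,m], logical=[F,G,m,A,B,C,p,E]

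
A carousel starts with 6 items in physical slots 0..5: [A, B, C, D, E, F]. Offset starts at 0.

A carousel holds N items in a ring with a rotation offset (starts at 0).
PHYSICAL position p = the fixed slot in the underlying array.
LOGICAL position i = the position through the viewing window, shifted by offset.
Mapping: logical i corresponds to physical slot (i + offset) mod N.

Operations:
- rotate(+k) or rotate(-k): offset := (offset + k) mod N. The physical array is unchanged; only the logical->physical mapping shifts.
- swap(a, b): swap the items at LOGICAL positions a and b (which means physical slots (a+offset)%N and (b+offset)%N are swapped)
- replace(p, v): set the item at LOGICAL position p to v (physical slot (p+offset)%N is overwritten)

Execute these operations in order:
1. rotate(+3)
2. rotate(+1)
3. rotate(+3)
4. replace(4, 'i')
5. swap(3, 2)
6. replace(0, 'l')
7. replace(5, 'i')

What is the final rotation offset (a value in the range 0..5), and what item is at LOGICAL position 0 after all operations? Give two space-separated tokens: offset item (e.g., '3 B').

Answer: 1 l

Derivation:
After op 1 (rotate(+3)): offset=3, physical=[A,B,C,D,E,F], logical=[D,E,F,A,B,C]
After op 2 (rotate(+1)): offset=4, physical=[A,B,C,D,E,F], logical=[E,F,A,B,C,D]
After op 3 (rotate(+3)): offset=1, physical=[A,B,C,D,E,F], logical=[B,C,D,E,F,A]
After op 4 (replace(4, 'i')): offset=1, physical=[A,B,C,D,E,i], logical=[B,C,D,E,i,A]
After op 5 (swap(3, 2)): offset=1, physical=[A,B,C,E,D,i], logical=[B,C,E,D,i,A]
After op 6 (replace(0, 'l')): offset=1, physical=[A,l,C,E,D,i], logical=[l,C,E,D,i,A]
After op 7 (replace(5, 'i')): offset=1, physical=[i,l,C,E,D,i], logical=[l,C,E,D,i,i]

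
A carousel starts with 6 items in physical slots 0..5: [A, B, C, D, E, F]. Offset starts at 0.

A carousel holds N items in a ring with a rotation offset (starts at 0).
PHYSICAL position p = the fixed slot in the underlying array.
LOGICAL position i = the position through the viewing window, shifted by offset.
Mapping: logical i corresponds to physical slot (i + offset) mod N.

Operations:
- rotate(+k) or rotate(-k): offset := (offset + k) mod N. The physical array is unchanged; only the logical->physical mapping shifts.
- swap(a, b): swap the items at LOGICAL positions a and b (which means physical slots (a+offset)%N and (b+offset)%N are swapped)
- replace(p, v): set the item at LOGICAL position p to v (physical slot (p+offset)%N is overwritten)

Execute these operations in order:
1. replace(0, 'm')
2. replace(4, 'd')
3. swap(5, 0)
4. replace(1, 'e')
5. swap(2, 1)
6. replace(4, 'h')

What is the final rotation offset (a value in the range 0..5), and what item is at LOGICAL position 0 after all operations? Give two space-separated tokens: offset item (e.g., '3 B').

After op 1 (replace(0, 'm')): offset=0, physical=[m,B,C,D,E,F], logical=[m,B,C,D,E,F]
After op 2 (replace(4, 'd')): offset=0, physical=[m,B,C,D,d,F], logical=[m,B,C,D,d,F]
After op 3 (swap(5, 0)): offset=0, physical=[F,B,C,D,d,m], logical=[F,B,C,D,d,m]
After op 4 (replace(1, 'e')): offset=0, physical=[F,e,C,D,d,m], logical=[F,e,C,D,d,m]
After op 5 (swap(2, 1)): offset=0, physical=[F,C,e,D,d,m], logical=[F,C,e,D,d,m]
After op 6 (replace(4, 'h')): offset=0, physical=[F,C,e,D,h,m], logical=[F,C,e,D,h,m]

Answer: 0 F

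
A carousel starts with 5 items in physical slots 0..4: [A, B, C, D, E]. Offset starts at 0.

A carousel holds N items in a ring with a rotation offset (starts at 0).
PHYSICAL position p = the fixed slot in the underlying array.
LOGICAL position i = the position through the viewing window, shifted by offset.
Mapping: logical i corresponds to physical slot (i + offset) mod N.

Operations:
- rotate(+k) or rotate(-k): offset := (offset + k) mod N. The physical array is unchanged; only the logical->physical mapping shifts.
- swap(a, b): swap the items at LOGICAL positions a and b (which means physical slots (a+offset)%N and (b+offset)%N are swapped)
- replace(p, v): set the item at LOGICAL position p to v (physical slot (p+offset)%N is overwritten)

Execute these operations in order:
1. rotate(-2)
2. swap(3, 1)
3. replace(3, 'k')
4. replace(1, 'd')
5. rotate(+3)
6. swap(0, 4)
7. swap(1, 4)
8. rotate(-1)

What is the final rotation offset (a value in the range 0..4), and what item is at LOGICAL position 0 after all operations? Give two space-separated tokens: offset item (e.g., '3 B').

After op 1 (rotate(-2)): offset=3, physical=[A,B,C,D,E], logical=[D,E,A,B,C]
After op 2 (swap(3, 1)): offset=3, physical=[A,E,C,D,B], logical=[D,B,A,E,C]
After op 3 (replace(3, 'k')): offset=3, physical=[A,k,C,D,B], logical=[D,B,A,k,C]
After op 4 (replace(1, 'd')): offset=3, physical=[A,k,C,D,d], logical=[D,d,A,k,C]
After op 5 (rotate(+3)): offset=1, physical=[A,k,C,D,d], logical=[k,C,D,d,A]
After op 6 (swap(0, 4)): offset=1, physical=[k,A,C,D,d], logical=[A,C,D,d,k]
After op 7 (swap(1, 4)): offset=1, physical=[C,A,k,D,d], logical=[A,k,D,d,C]
After op 8 (rotate(-1)): offset=0, physical=[C,A,k,D,d], logical=[C,A,k,D,d]

Answer: 0 C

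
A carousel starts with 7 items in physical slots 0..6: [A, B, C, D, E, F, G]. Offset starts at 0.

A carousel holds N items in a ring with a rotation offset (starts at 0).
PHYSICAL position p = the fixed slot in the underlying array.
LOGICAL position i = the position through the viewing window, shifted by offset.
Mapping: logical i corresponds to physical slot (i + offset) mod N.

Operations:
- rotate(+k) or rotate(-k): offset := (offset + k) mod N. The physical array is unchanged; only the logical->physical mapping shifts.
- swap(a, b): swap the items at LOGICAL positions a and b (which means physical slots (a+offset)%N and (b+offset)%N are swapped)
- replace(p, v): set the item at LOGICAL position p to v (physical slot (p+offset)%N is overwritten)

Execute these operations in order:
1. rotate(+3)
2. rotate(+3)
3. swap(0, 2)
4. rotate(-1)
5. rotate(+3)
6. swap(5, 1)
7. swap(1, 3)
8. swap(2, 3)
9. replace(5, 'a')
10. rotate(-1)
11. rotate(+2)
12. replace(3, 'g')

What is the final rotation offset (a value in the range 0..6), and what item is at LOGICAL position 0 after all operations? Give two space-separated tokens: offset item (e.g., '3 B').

Answer: 2 E

Derivation:
After op 1 (rotate(+3)): offset=3, physical=[A,B,C,D,E,F,G], logical=[D,E,F,G,A,B,C]
After op 2 (rotate(+3)): offset=6, physical=[A,B,C,D,E,F,G], logical=[G,A,B,C,D,E,F]
After op 3 (swap(0, 2)): offset=6, physical=[A,G,C,D,E,F,B], logical=[B,A,G,C,D,E,F]
After op 4 (rotate(-1)): offset=5, physical=[A,G,C,D,E,F,B], logical=[F,B,A,G,C,D,E]
After op 5 (rotate(+3)): offset=1, physical=[A,G,C,D,E,F,B], logical=[G,C,D,E,F,B,A]
After op 6 (swap(5, 1)): offset=1, physical=[A,G,B,D,E,F,C], logical=[G,B,D,E,F,C,A]
After op 7 (swap(1, 3)): offset=1, physical=[A,G,E,D,B,F,C], logical=[G,E,D,B,F,C,A]
After op 8 (swap(2, 3)): offset=1, physical=[A,G,E,B,D,F,C], logical=[G,E,B,D,F,C,A]
After op 9 (replace(5, 'a')): offset=1, physical=[A,G,E,B,D,F,a], logical=[G,E,B,D,F,a,A]
After op 10 (rotate(-1)): offset=0, physical=[A,G,E,B,D,F,a], logical=[A,G,E,B,D,F,a]
After op 11 (rotate(+2)): offset=2, physical=[A,G,E,B,D,F,a], logical=[E,B,D,F,a,A,G]
After op 12 (replace(3, 'g')): offset=2, physical=[A,G,E,B,D,g,a], logical=[E,B,D,g,a,A,G]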